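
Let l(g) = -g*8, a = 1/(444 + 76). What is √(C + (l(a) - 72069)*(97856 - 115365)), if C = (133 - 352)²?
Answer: √5331545884535/65 ≈ 35523.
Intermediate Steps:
a = 1/520 ≈ 0.0019231
C = 47961 (C = (-219)² = 47961)
l(g) = -8*g
√(C + (l(a) - 72069)*(97856 - 115365)) = √(47961 + (-8*1/520 - 72069)*(97856 - 115365)) = √(47961 + (-1/65 - 72069)*(-17509)) = √(47961 - 4684486/65*(-17509)) = √(47961 + 82020665374/65) = √(82023782839/65) = √5331545884535/65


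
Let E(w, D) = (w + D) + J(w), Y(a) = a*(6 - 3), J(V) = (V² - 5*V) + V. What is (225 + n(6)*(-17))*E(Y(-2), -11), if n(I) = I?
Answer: 5289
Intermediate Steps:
J(V) = V² - 4*V
Y(a) = 3*a (Y(a) = a*3 = 3*a)
E(w, D) = D + w + w*(-4 + w) (E(w, D) = (w + D) + w*(-4 + w) = (D + w) + w*(-4 + w) = D + w + w*(-4 + w))
(225 + n(6)*(-17))*E(Y(-2), -11) = (225 + 6*(-17))*(-11 + 3*(-2) + (3*(-2))*(-4 + 3*(-2))) = (225 - 102)*(-11 - 6 - 6*(-4 - 6)) = 123*(-11 - 6 - 6*(-10)) = 123*(-11 - 6 + 60) = 123*43 = 5289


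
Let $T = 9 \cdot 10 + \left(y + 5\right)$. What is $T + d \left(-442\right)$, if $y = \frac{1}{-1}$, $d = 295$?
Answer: $-130296$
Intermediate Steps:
$y = -1$
$T = 94$ ($T = 9 \cdot 10 + \left(-1 + 5\right) = 90 + 4 = 94$)
$T + d \left(-442\right) = 94 + 295 \left(-442\right) = 94 - 130390 = -130296$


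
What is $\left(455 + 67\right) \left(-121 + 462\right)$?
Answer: $178002$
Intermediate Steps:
$\left(455 + 67\right) \left(-121 + 462\right) = 522 \cdot 341 = 178002$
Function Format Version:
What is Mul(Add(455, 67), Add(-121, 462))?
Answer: 178002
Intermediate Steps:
Mul(Add(455, 67), Add(-121, 462)) = Mul(522, 341) = 178002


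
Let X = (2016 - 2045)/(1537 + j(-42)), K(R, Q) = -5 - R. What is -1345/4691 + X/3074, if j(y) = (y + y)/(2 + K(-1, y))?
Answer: -225122721/785151434 ≈ -0.28673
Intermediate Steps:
j(y) = -y (j(y) = (y + y)/(2 + (-5 - 1*(-1))) = (2*y)/(2 + (-5 + 1)) = (2*y)/(2 - 4) = (2*y)/(-2) = (2*y)*(-1/2) = -y)
X = -29/1579 (X = (2016 - 2045)/(1537 - 1*(-42)) = -29/(1537 + 42) = -29/1579 ≈ -0.018366)
-1345/4691 + X/3074 = -1345/4691 - 29/1579/3074 = -1345*1/4691 - 29/1579*1/3074 = -1345/4691 - 1/167374 = -225122721/785151434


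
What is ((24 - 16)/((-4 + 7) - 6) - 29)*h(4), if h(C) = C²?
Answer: -1520/3 ≈ -506.67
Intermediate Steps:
((24 - 16)/((-4 + 7) - 6) - 29)*h(4) = ((24 - 16)/((-4 + 7) - 6) - 29)*4² = (8/(3 - 6) - 29)*16 = (8/(-3) - 29)*16 = (8*(-⅓) - 29)*16 = (-8/3 - 29)*16 = -95/3*16 = -1520/3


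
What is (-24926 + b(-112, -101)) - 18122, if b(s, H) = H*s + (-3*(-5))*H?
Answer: -33251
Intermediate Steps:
b(s, H) = 15*H + H*s (b(s, H) = H*s + 15*H = 15*H + H*s)
(-24926 + b(-112, -101)) - 18122 = (-24926 - 101*(15 - 112)) - 18122 = (-24926 - 101*(-97)) - 18122 = (-24926 + 9797) - 18122 = -15129 - 18122 = -33251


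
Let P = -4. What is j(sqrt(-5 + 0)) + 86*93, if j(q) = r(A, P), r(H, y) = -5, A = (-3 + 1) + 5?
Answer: 7993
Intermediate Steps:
A = 3 (A = -2 + 5 = 3)
j(q) = -5
j(sqrt(-5 + 0)) + 86*93 = -5 + 86*93 = -5 + 7998 = 7993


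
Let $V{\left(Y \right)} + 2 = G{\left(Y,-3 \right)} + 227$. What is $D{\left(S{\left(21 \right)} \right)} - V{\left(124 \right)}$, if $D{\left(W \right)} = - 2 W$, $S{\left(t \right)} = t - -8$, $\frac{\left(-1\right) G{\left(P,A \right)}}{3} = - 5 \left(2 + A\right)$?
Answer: $-268$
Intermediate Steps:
$G{\left(P,A \right)} = 30 + 15 A$ ($G{\left(P,A \right)} = - 3 \left(- 5 \left(2 + A\right)\right) = - 3 \left(-10 - 5 A\right) = 30 + 15 A$)
$V{\left(Y \right)} = 210$ ($V{\left(Y \right)} = -2 + \left(\left(30 + 15 \left(-3\right)\right) + 227\right) = -2 + \left(\left(30 - 45\right) + 227\right) = -2 + \left(-15 + 227\right) = -2 + 212 = 210$)
$S{\left(t \right)} = 8 + t$ ($S{\left(t \right)} = t + 8 = 8 + t$)
$D{\left(S{\left(21 \right)} \right)} - V{\left(124 \right)} = - 2 \left(8 + 21\right) - 210 = \left(-2\right) 29 - 210 = -58 - 210 = -268$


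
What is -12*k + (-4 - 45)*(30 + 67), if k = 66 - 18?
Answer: -5329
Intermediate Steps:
k = 48
-12*k + (-4 - 45)*(30 + 67) = -12*48 + (-4 - 45)*(30 + 67) = -576 - 49*97 = -576 - 4753 = -5329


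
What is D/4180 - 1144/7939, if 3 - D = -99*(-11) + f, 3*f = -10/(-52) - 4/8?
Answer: -4751923/11765598 ≈ -0.40388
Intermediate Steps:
f = -4/39 (f = (-10/(-52) - 4/8)/3 = (-10*(-1/52) - 4*1/8)/3 = (5/26 - 1/2)/3 = (1/3)*(-4/13) = -4/39 ≈ -0.10256)
D = -42350/39 (D = 3 - (-99*(-11) - 4/39) = 3 - (1089 - 4/39) = 3 - 1*42467/39 = 3 - 42467/39 = -42350/39 ≈ -1085.9)
D/4180 - 1144/7939 = -42350/39/4180 - 1144/7939 = -42350/39*1/4180 - 1144*1/7939 = -385/1482 - 1144/7939 = -4751923/11765598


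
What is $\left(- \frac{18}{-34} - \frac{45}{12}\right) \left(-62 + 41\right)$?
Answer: $\frac{4599}{68} \approx 67.632$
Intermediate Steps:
$\left(- \frac{18}{-34} - \frac{45}{12}\right) \left(-62 + 41\right) = \left(\left(-18\right) \left(- \frac{1}{34}\right) - \frac{15}{4}\right) \left(-21\right) = \left(\frac{9}{17} - \frac{15}{4}\right) \left(-21\right) = \left(- \frac{219}{68}\right) \left(-21\right) = \frac{4599}{68}$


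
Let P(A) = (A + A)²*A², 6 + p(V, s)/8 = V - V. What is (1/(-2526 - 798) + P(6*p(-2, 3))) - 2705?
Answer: 91472577088835/3324 ≈ 2.7519e+10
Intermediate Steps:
p(V, s) = -48 (p(V, s) = -48 + 8*(V - V) = -48 + 8*0 = -48 + 0 = -48)
P(A) = 4*A⁴ (P(A) = (2*A)²*A² = (4*A²)*A² = 4*A⁴)
(1/(-2526 - 798) + P(6*p(-2, 3))) - 2705 = (1/(-2526 - 798) + 4*(6*(-48))⁴) - 2705 = (1/(-3324) + 4*(-288)⁴) - 2705 = (-1/3324 + 4*6879707136) - 2705 = (-1/3324 + 27518828544) - 2705 = 91472586080255/3324 - 2705 = 91472577088835/3324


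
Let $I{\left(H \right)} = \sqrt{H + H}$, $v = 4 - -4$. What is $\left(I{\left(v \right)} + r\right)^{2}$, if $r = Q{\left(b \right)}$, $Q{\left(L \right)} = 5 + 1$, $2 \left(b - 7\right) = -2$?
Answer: $100$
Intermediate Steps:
$b = 6$ ($b = 7 + \frac{1}{2} \left(-2\right) = 7 - 1 = 6$)
$v = 8$ ($v = 4 + 4 = 8$)
$Q{\left(L \right)} = 6$
$r = 6$
$I{\left(H \right)} = \sqrt{2} \sqrt{H}$ ($I{\left(H \right)} = \sqrt{2 H} = \sqrt{2} \sqrt{H}$)
$\left(I{\left(v \right)} + r\right)^{2} = \left(\sqrt{2} \sqrt{8} + 6\right)^{2} = \left(\sqrt{2} \cdot 2 \sqrt{2} + 6\right)^{2} = \left(4 + 6\right)^{2} = 10^{2} = 100$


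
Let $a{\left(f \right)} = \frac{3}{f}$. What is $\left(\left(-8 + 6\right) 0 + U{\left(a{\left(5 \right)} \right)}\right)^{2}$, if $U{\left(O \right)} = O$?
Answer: $\frac{9}{25} \approx 0.36$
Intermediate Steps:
$\left(\left(-8 + 6\right) 0 + U{\left(a{\left(5 \right)} \right)}\right)^{2} = \left(\left(-8 + 6\right) 0 + \frac{3}{5}\right)^{2} = \left(\left(-2\right) 0 + 3 \cdot \frac{1}{5}\right)^{2} = \left(0 + \frac{3}{5}\right)^{2} = \left(\frac{3}{5}\right)^{2} = \frac{9}{25}$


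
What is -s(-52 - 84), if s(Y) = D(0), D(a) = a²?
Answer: 0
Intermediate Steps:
s(Y) = 0 (s(Y) = 0² = 0)
-s(-52 - 84) = -1*0 = 0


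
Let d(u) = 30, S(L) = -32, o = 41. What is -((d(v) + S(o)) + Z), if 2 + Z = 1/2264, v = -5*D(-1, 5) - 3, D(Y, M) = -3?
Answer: 9055/2264 ≈ 3.9996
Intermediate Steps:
v = 12 (v = -5*(-3) - 3 = 15 - 3 = 12)
Z = -4527/2264 (Z = -2 + 1/2264 = -4527/2264 ≈ -1.9996)
-((d(v) + S(o)) + Z) = -((30 - 32) - 4527/2264) = -(-2 - 4527/2264) = -1*(-9055/2264) = 9055/2264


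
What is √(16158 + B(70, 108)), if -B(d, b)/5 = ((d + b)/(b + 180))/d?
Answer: √456042146/168 ≈ 127.11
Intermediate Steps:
B(d, b) = -5*(b + d)/(d*(180 + b)) (B(d, b) = -5*(d + b)/(b + 180)/d = -5*(b + d)/(180 + b)/d = -5*(b + d)/(d*(180 + b)))
√(16158 + B(70, 108)) = √(16158 + 5*(-1*108 - 1*70)/(70*(180 + 108))) = √(16158 + 5*(1/70)*(-108 - 70)/288) = √(16158 + 5*(1/70)*(1/288)*(-178)) = √(16158 - 89/2016) = √(32574439/2016) = √456042146/168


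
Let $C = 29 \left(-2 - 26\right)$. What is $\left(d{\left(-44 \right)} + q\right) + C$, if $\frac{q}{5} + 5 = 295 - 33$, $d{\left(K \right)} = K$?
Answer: $429$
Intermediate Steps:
$C = -812$ ($C = 29 \left(-28\right) = -812$)
$q = 1285$ ($q = -25 + 5 \left(295 - 33\right) = -25 + 5 \cdot 262 = -25 + 1310 = 1285$)
$\left(d{\left(-44 \right)} + q\right) + C = \left(-44 + 1285\right) - 812 = 1241 - 812 = 429$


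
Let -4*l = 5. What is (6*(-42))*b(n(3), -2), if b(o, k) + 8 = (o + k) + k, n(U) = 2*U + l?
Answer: 1827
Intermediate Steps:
l = -5/4 (l = -¼*5 = -5/4 ≈ -1.2500)
n(U) = -5/4 + 2*U (n(U) = 2*U - 5/4 = -5/4 + 2*U)
b(o, k) = -8 + o + 2*k (b(o, k) = -8 + ((o + k) + k) = -8 + ((k + o) + k) = -8 + (o + 2*k) = -8 + o + 2*k)
(6*(-42))*b(n(3), -2) = (6*(-42))*(-8 + (-5/4 + 2*3) + 2*(-2)) = -252*(-8 + (-5/4 + 6) - 4) = -252*(-8 + 19/4 - 4) = -252*(-29/4) = 1827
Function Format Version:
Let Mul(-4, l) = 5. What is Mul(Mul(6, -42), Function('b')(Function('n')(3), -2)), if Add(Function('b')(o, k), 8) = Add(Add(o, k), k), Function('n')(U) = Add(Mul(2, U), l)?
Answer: 1827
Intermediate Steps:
l = Rational(-5, 4) (l = Mul(Rational(-1, 4), 5) = Rational(-5, 4) ≈ -1.2500)
Function('n')(U) = Add(Rational(-5, 4), Mul(2, U)) (Function('n')(U) = Add(Mul(2, U), Rational(-5, 4)) = Add(Rational(-5, 4), Mul(2, U)))
Function('b')(o, k) = Add(-8, o, Mul(2, k)) (Function('b')(o, k) = Add(-8, Add(Add(o, k), k)) = Add(-8, Add(Add(k, o), k)) = Add(-8, Add(o, Mul(2, k))) = Add(-8, o, Mul(2, k)))
Mul(Mul(6, -42), Function('b')(Function('n')(3), -2)) = Mul(Mul(6, -42), Add(-8, Add(Rational(-5, 4), Mul(2, 3)), Mul(2, -2))) = Mul(-252, Add(-8, Add(Rational(-5, 4), 6), -4)) = Mul(-252, Add(-8, Rational(19, 4), -4)) = Mul(-252, Rational(-29, 4)) = 1827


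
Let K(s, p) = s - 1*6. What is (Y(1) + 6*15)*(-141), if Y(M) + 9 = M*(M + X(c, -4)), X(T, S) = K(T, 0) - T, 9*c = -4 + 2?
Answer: -10716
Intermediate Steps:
K(s, p) = -6 + s (K(s, p) = s - 6 = -6 + s)
c = -2/9 (c = (-4 + 2)/9 = (1/9)*(-2) = -2/9 ≈ -0.22222)
X(T, S) = -6 (X(T, S) = (-6 + T) - T = -6)
Y(M) = -9 + M*(-6 + M) (Y(M) = -9 + M*(M - 6) = -9 + M*(-6 + M))
(Y(1) + 6*15)*(-141) = ((-9 + 1**2 - 6*1) + 6*15)*(-141) = ((-9 + 1 - 6) + 90)*(-141) = (-14 + 90)*(-141) = 76*(-141) = -10716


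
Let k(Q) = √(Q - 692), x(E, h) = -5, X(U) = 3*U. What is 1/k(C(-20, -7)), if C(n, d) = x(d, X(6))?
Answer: -I*√697/697 ≈ -0.037878*I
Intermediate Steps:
C(n, d) = -5
k(Q) = √(-692 + Q)
1/k(C(-20, -7)) = 1/(√(-692 - 5)) = 1/(√(-697)) = 1/(I*√697) = -I*√697/697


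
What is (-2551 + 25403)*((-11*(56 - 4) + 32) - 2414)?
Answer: -67504808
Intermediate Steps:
(-2551 + 25403)*((-11*(56 - 4) + 32) - 2414) = 22852*((-11*52 + 32) - 2414) = 22852*((-572 + 32) - 2414) = 22852*(-540 - 2414) = 22852*(-2954) = -67504808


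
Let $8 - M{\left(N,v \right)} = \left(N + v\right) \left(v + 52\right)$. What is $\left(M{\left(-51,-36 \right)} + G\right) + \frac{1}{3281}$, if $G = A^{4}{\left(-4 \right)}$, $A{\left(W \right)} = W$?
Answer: $\frac{5433337}{3281} \approx 1656.0$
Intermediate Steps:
$M{\left(N,v \right)} = 8 - \left(52 + v\right) \left(N + v\right)$ ($M{\left(N,v \right)} = 8 - \left(N + v\right) \left(v + 52\right) = 8 - \left(N + v\right) \left(52 + v\right) = 8 - \left(52 + v\right) \left(N + v\right)$)
$G = 256$ ($G = \left(-4\right)^{4} = 256$)
$\left(M{\left(-51,-36 \right)} + G\right) + \frac{1}{3281} = \left(\left(8 - \left(-36\right)^{2} - -2652 - -1872 - \left(-51\right) \left(-36\right)\right) + 256\right) + \frac{1}{3281} = \left(\left(8 - 1296 + 2652 + 1872 - 1836\right) + 256\right) + \frac{1}{3281} = \left(1400 + 256\right) + \frac{1}{3281} = 1656 + \frac{1}{3281} = \frac{5433337}{3281}$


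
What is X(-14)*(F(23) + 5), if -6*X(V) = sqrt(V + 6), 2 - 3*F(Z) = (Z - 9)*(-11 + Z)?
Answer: 151*I*sqrt(2)/9 ≈ 23.727*I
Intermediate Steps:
F(Z) = 2/3 - (-11 + Z)*(-9 + Z)/3 (F(Z) = 2/3 - (Z - 9)*(-11 + Z)/3 = 2/3 - (-9 + Z)*(-11 + Z)/3 = 2/3 - (-11 + Z)*(-9 + Z)/3)
X(V) = -sqrt(6 + V)/6 (X(V) = -sqrt(V + 6)/6 = -sqrt(6 + V)/6)
X(-14)*(F(23) + 5) = (-sqrt(6 - 14)/6)*((-97/3 - 1/3*23**2 + (20/3)*23) + 5) = (-I*sqrt(2)/3)*((-97/3 - 1/3*529 + 460/3) + 5) = (-I*sqrt(2)/3)*((-97/3 - 529/3 + 460/3) + 5) = (-I*sqrt(2)/3)*(-166/3 + 5) = -I*sqrt(2)/3*(-151/3) = 151*I*sqrt(2)/9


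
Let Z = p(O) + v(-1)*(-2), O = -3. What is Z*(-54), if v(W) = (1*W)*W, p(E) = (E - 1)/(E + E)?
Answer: 72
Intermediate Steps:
p(E) = (-1 + E)/(2*E) (p(E) = (-1 + E)/((2*E)) = (-1 + E)*(1/(2*E)) = (-1 + E)/(2*E))
v(W) = W² (v(W) = W*W = W²)
Z = -4/3 (Z = (½)*(-1 - 3)/(-3) + (-1)²*(-2) = (½)*(-⅓)*(-4) + 1*(-2) = ⅔ - 2 = -4/3 ≈ -1.3333)
Z*(-54) = -4/3*(-54) = 72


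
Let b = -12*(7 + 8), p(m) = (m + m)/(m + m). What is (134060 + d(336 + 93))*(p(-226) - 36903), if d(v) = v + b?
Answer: -4956270718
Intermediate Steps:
p(m) = 1 (p(m) = (2*m)/((2*m)) = (2*m)*(1/(2*m)) = 1)
b = -180 (b = -12*15 = -180)
d(v) = -180 + v (d(v) = v - 180 = -180 + v)
(134060 + d(336 + 93))*(p(-226) - 36903) = (134060 + (-180 + (336 + 93)))*(1 - 36903) = (134060 + (-180 + 429))*(-36902) = (134060 + 249)*(-36902) = 134309*(-36902) = -4956270718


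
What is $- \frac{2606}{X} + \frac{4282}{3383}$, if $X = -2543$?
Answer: $\frac{19705224}{8602969} \approx 2.2905$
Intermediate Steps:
$- \frac{2606}{X} + \frac{4282}{3383} = - \frac{2606}{-2543} + \frac{4282}{3383} = \left(-2606\right) \left(- \frac{1}{2543}\right) + 4282 \cdot \frac{1}{3383} = \frac{2606}{2543} + \frac{4282}{3383} = \frac{19705224}{8602969}$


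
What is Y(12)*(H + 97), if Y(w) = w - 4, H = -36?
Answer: 488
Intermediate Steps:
Y(w) = -4 + w
Y(12)*(H + 97) = (-4 + 12)*(-36 + 97) = 8*61 = 488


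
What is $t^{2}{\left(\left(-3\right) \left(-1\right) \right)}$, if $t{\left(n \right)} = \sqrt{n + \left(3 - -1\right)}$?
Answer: $7$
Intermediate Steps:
$t{\left(n \right)} = \sqrt{4 + n}$ ($t{\left(n \right)} = \sqrt{n + \left(3 + 1\right)} = \sqrt{n + 4} = \sqrt{4 + n}$)
$t^{2}{\left(\left(-3\right) \left(-1\right) \right)} = \left(\sqrt{4 - -3}\right)^{2} = \left(\sqrt{4 + 3}\right)^{2} = \left(\sqrt{7}\right)^{2} = 7$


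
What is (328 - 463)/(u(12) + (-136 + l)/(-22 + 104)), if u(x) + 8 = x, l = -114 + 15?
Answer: -3690/31 ≈ -119.03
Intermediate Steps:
l = -99
u(x) = -8 + x
(328 - 463)/(u(12) + (-136 + l)/(-22 + 104)) = (328 - 463)/((-8 + 12) + (-136 - 99)/(-22 + 104)) = -135/(4 - 235/82) = -135/93/82 = -135*82/93 = -3690/31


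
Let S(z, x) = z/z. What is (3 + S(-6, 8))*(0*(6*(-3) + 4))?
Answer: 0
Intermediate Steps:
S(z, x) = 1
(3 + S(-6, 8))*(0*(6*(-3) + 4)) = (3 + 1)*(0*(6*(-3) + 4)) = 4*(0*(-18 + 4)) = 4*(0*(-14)) = 4*0 = 0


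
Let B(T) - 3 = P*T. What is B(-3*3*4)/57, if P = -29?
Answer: 349/19 ≈ 18.368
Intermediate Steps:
B(T) = 3 - 29*T
B(-3*3*4)/57 = (3 - 29*(-3*3)*4)/57 = (3 - (-261)*4)*(1/57) = (3 - 29*(-36))*(1/57) = (3 + 1044)*(1/57) = 1047*(1/57) = 349/19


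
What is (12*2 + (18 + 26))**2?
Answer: 4624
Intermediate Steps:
(12*2 + (18 + 26))**2 = (24 + 44)**2 = 68**2 = 4624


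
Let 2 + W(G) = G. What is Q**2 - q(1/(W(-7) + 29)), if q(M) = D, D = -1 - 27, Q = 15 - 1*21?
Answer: 64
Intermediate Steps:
W(G) = -2 + G
Q = -6 (Q = 15 - 21 = -6)
D = -28
q(M) = -28
Q**2 - q(1/(W(-7) + 29)) = (-6)**2 - 1*(-28) = 36 + 28 = 64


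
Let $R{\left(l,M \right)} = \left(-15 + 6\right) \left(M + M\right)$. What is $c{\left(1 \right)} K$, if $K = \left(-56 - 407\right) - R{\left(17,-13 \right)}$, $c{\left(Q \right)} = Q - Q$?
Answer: $0$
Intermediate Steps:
$c{\left(Q \right)} = 0$
$R{\left(l,M \right)} = - 18 M$ ($R{\left(l,M \right)} = - 9 \cdot 2 M = - 18 M$)
$K = -697$ ($K = \left(-56 - 407\right) - \left(-18\right) \left(-13\right) = -463 - 234 = -697$)
$c{\left(1 \right)} K = 0 \left(-697\right) = 0$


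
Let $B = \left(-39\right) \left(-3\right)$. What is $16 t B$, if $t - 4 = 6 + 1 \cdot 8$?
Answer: $33696$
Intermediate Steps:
$B = 117$
$t = 18$ ($t = 4 + \left(6 + 1 \cdot 8\right) = 4 + \left(6 + 8\right) = 4 + 14 = 18$)
$16 t B = 16 \cdot 18 \cdot 117 = 288 \cdot 117 = 33696$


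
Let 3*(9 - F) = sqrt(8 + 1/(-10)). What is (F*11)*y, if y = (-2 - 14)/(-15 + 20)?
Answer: -1584/5 + 88*sqrt(790)/75 ≈ -283.82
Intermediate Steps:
y = -16/5 ≈ -3.2000
F = 9 - sqrt(790)/30 (F = 9 - sqrt(8 + 1/(-10))/3 = 9 - sqrt(8 - 1/10)/3 = 9 - sqrt(790)/30 ≈ 8.0631)
(F*11)*y = ((9 - sqrt(790)/30)*11)*(-16/5) = (99 - 11*sqrt(790)/30)*(-16/5) = -1584/5 + 88*sqrt(790)/75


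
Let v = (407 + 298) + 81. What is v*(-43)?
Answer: -33798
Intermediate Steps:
v = 786 (v = 705 + 81 = 786)
v*(-43) = 786*(-43) = -33798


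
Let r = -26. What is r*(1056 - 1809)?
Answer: 19578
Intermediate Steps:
r*(1056 - 1809) = -26*(1056 - 1809) = -26*(-753) = 19578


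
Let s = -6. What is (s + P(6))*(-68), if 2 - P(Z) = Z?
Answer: 680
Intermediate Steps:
P(Z) = 2 - Z
(s + P(6))*(-68) = (-6 + (2 - 1*6))*(-68) = (-6 + (2 - 6))*(-68) = (-6 - 4)*(-68) = -10*(-68) = 680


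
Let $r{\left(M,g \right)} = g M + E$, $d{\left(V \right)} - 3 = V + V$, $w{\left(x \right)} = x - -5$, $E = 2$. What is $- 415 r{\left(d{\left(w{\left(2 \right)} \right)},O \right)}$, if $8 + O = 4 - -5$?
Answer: $-7885$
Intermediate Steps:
$w{\left(x \right)} = 5 + x$ ($w{\left(x \right)} = x + 5 = 5 + x$)
$O = 1$ ($O = -8 + \left(4 - -5\right) = -8 + \left(4 + 5\right) = -8 + 9 = 1$)
$d{\left(V \right)} = 3 + 2 V$ ($d{\left(V \right)} = 3 + \left(V + V\right) = 3 + 2 V$)
$r{\left(M,g \right)} = 2 + M g$ ($r{\left(M,g \right)} = g M + 2 = M g + 2 = 2 + M g$)
$- 415 r{\left(d{\left(w{\left(2 \right)} \right)},O \right)} = - 415 \left(2 + \left(3 + 2 \left(5 + 2\right)\right) 1\right) = - 415 \left(2 + \left(3 + 2 \cdot 7\right) 1\right) = - 415 \left(2 + \left(3 + 14\right) 1\right) = - 415 \left(2 + 17 \cdot 1\right) = - 415 \left(2 + 17\right) = \left(-415\right) 19 = -7885$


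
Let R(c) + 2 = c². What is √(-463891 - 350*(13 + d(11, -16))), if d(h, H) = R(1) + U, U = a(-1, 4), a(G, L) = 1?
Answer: 3*I*√52049 ≈ 684.43*I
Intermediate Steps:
R(c) = -2 + c²
U = 1
d(h, H) = 0 (d(h, H) = (-2 + 1²) + 1 = (-2 + 1) + 1 = -1 + 1 = 0)
√(-463891 - 350*(13 + d(11, -16))) = √(-463891 - 350*(13 + 0)) = √(-463891 - 350*13) = √(-463891 - 4550) = √(-468441) = 3*I*√52049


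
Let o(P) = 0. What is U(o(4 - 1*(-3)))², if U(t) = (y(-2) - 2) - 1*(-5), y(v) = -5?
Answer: 4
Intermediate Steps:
U(t) = -2 (U(t) = (-5 - 2) - 1*(-5) = -7 + 5 = -2)
U(o(4 - 1*(-3)))² = (-2)² = 4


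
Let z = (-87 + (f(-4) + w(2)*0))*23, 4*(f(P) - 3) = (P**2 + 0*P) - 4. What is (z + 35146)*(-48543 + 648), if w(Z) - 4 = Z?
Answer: -1594089285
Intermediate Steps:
w(Z) = 4 + Z
f(P) = 2 + P**2/4 (f(P) = 3 + ((P**2 + 0*P) - 4)/4 = 3 + ((P**2 + 0) - 4)/4 = 3 + (P**2 - 4)/4 = 3 + (-4 + P**2)/4 = 3 + (-1 + P**2/4) = 2 + P**2/4)
z = -1863 (z = (-87 + ((2 + (1/4)*(-4)**2) + (4 + 2)*0))*23 = (-87 + ((2 + (1/4)*16) + 6*0))*23 = (-87 + ((2 + 4) + 0))*23 = (-87 + (6 + 0))*23 = (-87 + 6)*23 = -81*23 = -1863)
(z + 35146)*(-48543 + 648) = (-1863 + 35146)*(-48543 + 648) = 33283*(-47895) = -1594089285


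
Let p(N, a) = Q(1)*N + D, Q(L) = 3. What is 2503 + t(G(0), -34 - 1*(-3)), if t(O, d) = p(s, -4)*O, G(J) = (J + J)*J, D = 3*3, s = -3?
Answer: 2503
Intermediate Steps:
D = 9
G(J) = 2*J**2 (G(J) = (2*J)*J = 2*J**2)
p(N, a) = 9 + 3*N (p(N, a) = 3*N + 9 = 9 + 3*N)
t(O, d) = 0 (t(O, d) = (9 + 3*(-3))*O = (9 - 9)*O = 0*O = 0)
2503 + t(G(0), -34 - 1*(-3)) = 2503 + 0 = 2503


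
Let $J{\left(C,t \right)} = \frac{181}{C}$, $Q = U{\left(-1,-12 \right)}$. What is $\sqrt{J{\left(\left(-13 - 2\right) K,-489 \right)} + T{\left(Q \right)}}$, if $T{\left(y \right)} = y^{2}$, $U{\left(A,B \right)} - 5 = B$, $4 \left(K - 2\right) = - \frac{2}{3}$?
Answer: $\frac{\sqrt{128315}}{55} \approx 6.5129$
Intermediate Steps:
$K = \frac{11}{6}$ ($K = 2 + \frac{\left(-2\right) \frac{1}{3}}{4} = 2 + \frac{1}{4} \left(- \frac{2}{3}\right) = 2 - \frac{1}{6} = \frac{11}{6} \approx 1.8333$)
$U{\left(A,B \right)} = 5 + B$
$Q = -7$ ($Q = 5 - 12 = -7$)
$\sqrt{J{\left(\left(-13 - 2\right) K,-489 \right)} + T{\left(Q \right)}} = \sqrt{\frac{181}{\left(-13 - 2\right) \frac{11}{6}} + \left(-7\right)^{2}} = \sqrt{\frac{181}{\left(-15\right) \frac{11}{6}} + 49} = \sqrt{\frac{181}{- \frac{55}{2}} + 49} = \sqrt{181 \left(- \frac{2}{55}\right) + 49} = \sqrt{- \frac{362}{55} + 49} = \sqrt{\frac{2333}{55}} = \frac{\sqrt{128315}}{55}$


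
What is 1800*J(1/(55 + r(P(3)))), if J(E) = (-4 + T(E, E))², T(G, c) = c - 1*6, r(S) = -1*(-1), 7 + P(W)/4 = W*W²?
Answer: 70308225/392 ≈ 1.7936e+5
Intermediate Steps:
P(W) = -28 + 4*W³ (P(W) = -28 + 4*(W*W²) = -28 + 4*W³)
r(S) = 1
T(G, c) = -6 + c (T(G, c) = c - 6 = -6 + c)
J(E) = (-10 + E)² (J(E) = (-4 + (-6 + E))² = (-10 + E)²)
1800*J(1/(55 + r(P(3)))) = 1800*(-10 + 1/(55 + 1))² = 1800*(-10 + 1/56)² = 1800*(-559/56)² = 1800*(312481/3136) = 70308225/392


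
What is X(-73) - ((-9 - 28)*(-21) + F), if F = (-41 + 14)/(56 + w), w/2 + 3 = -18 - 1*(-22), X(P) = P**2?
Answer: 264043/58 ≈ 4552.5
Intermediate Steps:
w = 2 (w = -6 + 2*(-18 - 1*(-22)) = -6 + 2*(-18 + 22) = -6 + 2*4 = -6 + 8 = 2)
F = -27/58 (F = (-41 + 14)/(56 + 2) = -27/58 ≈ -0.46552)
X(-73) - ((-9 - 28)*(-21) + F) = (-73)**2 - ((-9 - 28)*(-21) - 27/58) = 5329 - (-37*(-21) - 27/58) = 5329 - (777 - 27/58) = 5329 - 1*45039/58 = 5329 - 45039/58 = 264043/58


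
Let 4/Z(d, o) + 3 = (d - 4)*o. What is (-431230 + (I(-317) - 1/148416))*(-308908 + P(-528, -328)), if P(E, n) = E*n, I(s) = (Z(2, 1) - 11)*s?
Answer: 10763976392494967/185520 ≈ 5.8021e+10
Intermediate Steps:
Z(d, o) = 4/(-3 + o*(-4 + d)) (Z(d, o) = 4/(-3 + (d - 4)*o) = 4/(-3 + (-4 + d)*o) = 4/(-3 + o*(-4 + d)))
I(s) = -59*s/5 (I(s) = (4/(-3 - 4*1 + 2*1) - 11)*s = (4/(-3 - 4 + 2) - 11)*s = (4/(-5) - 11)*s = (4*(-⅕) - 11)*s = (-⅘ - 11)*s = -59*s/5)
(-431230 + (I(-317) - 1/148416))*(-308908 + P(-528, -328)) = (-431230 + (-59/5*(-317) - 1/148416))*(-308908 - 528*(-328)) = (-431230 + (18703/5 - 1*1/148416))*(-308908 + 173184) = (-431230 + (18703/5 - 1/148416))*(-135724) = (-431230 + 2775824443/742080)*(-135724) = -317231333957/742080*(-135724) = 10763976392494967/185520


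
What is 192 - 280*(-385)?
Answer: 107992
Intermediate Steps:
192 - 280*(-385) = 192 + 107800 = 107992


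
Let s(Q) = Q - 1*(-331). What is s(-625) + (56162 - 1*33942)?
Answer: 21926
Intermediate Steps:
s(Q) = 331 + Q (s(Q) = Q + 331 = 331 + Q)
s(-625) + (56162 - 1*33942) = (331 - 625) + (56162 - 1*33942) = -294 + (56162 - 33942) = -294 + 22220 = 21926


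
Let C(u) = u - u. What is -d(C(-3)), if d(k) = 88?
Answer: -88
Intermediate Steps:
C(u) = 0
-d(C(-3)) = -1*88 = -88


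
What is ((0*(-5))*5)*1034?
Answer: 0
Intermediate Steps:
((0*(-5))*5)*1034 = (0*5)*1034 = 0*1034 = 0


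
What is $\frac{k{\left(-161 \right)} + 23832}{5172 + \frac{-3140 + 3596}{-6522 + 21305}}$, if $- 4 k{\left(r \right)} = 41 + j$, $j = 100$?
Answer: $\frac{469049807}{101944176} \approx 4.601$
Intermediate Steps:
$k{\left(r \right)} = - \frac{141}{4}$ ($k{\left(r \right)} = - \frac{41 + 100}{4} = \left(- \frac{1}{4}\right) 141 = - \frac{141}{4}$)
$\frac{k{\left(-161 \right)} + 23832}{5172 + \frac{-3140 + 3596}{-6522 + 21305}} = \frac{- \frac{141}{4} + 23832}{5172 + \frac{-3140 + 3596}{-6522 + 21305}} = \frac{95187}{4 \left(5172 + \frac{456}{14783}\right)} = \frac{95187}{4 \cdot \frac{76458132}{14783}} = \frac{95187}{4} \cdot \frac{14783}{76458132} = \frac{469049807}{101944176}$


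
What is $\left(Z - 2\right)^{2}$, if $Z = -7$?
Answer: $81$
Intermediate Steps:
$\left(Z - 2\right)^{2} = \left(-7 - 2\right)^{2} = \left(-9\right)^{2} = 81$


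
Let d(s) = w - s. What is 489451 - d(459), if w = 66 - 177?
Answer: 490021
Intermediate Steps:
w = -111
d(s) = -111 - s
489451 - d(459) = 489451 - (-111 - 1*459) = 489451 - (-111 - 459) = 489451 - 1*(-570) = 489451 + 570 = 490021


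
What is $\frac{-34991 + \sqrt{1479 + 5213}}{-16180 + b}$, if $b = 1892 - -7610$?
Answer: $\frac{34991}{6678} - \frac{\sqrt{1673}}{3339} \approx 5.2275$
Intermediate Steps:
$b = 9502$ ($b = 1892 + 7610 = 9502$)
$\frac{-34991 + \sqrt{1479 + 5213}}{-16180 + b} = \frac{-34991 + \sqrt{1479 + 5213}}{-16180 + 9502} = \frac{-34991 + \sqrt{6692}}{-6678} = \left(-34991 + 2 \sqrt{1673}\right) \left(- \frac{1}{6678}\right) = \frac{34991}{6678} - \frac{\sqrt{1673}}{3339}$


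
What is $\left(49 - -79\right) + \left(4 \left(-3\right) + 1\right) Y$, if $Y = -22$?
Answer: $370$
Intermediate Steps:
$\left(49 - -79\right) + \left(4 \left(-3\right) + 1\right) Y = \left(49 - -79\right) + \left(4 \left(-3\right) + 1\right) \left(-22\right) = \left(49 + 79\right) + \left(-12 + 1\right) \left(-22\right) = 128 - -242 = 128 + 242 = 370$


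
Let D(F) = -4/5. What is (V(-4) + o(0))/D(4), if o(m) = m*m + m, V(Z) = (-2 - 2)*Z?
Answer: -20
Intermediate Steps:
D(F) = -⅘ (D(F) = -4*⅕ = -⅘)
V(Z) = -4*Z
o(m) = m + m² (o(m) = m² + m = m + m²)
(V(-4) + o(0))/D(4) = (-4*(-4) + 0*(1 + 0))/(-⅘) = (16 + 0*1)*(-5/4) = (16 + 0)*(-5/4) = 16*(-5/4) = -20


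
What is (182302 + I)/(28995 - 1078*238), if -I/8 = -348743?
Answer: -2972246/227569 ≈ -13.061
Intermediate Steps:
I = 2789944 (I = -8*(-348743) = 2789944)
(182302 + I)/(28995 - 1078*238) = (182302 + 2789944)/(28995 - 1078*238) = 2972246/(28995 - 256564) = 2972246/(-227569) = 2972246*(-1/227569) = -2972246/227569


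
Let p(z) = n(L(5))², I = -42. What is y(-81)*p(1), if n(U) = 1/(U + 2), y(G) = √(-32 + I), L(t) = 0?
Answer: I*√74/4 ≈ 2.1506*I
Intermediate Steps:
y(G) = I*√74 (y(G) = √(-32 - 42) = √(-74) = I*√74)
n(U) = 1/(2 + U)
p(z) = ¼ (p(z) = (1/(2 + 0))² = (1/2)² = (½)² = ¼)
y(-81)*p(1) = (I*√74)*(¼) = I*√74/4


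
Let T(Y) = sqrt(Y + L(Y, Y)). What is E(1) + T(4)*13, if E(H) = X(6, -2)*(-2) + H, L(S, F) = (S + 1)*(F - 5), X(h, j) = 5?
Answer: -9 + 13*I ≈ -9.0 + 13.0*I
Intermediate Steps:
L(S, F) = (1 + S)*(-5 + F)
T(Y) = sqrt(-5 + Y**2 - 3*Y) (T(Y) = sqrt(Y + (-5 + Y - 5*Y + Y*Y)) = sqrt(Y + (-5 + Y - 5*Y + Y**2)) = sqrt(Y + (-5 + Y**2 - 4*Y)) = sqrt(-5 + Y**2 - 3*Y))
E(H) = -10 + H (E(H) = 5*(-2) + H = -10 + H)
E(1) + T(4)*13 = (-10 + 1) + sqrt(-5 + 4**2 - 3*4)*13 = -9 + sqrt(-5 + 16 - 12)*13 = -9 + sqrt(-1)*13 = -9 + I*13 = -9 + 13*I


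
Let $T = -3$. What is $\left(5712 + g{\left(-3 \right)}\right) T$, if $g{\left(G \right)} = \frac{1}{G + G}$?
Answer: $- \frac{34271}{2} \approx -17136.0$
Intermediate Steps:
$g{\left(G \right)} = \frac{1}{2 G}$
$\left(5712 + g{\left(-3 \right)}\right) T = \left(5712 + \frac{1}{2 \left(-3\right)}\right) \left(-3\right) = \left(5712 + \frac{1}{2} \left(- \frac{1}{3}\right)\right) \left(-3\right) = \left(5712 - \frac{1}{6}\right) \left(-3\right) = \frac{34271}{6} \left(-3\right) = - \frac{34271}{2}$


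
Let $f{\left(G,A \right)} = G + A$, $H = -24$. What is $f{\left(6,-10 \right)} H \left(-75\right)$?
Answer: $-7200$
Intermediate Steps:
$f{\left(G,A \right)} = A + G$
$f{\left(6,-10 \right)} H \left(-75\right) = \left(-10 + 6\right) \left(-24\right) \left(-75\right) = \left(-4\right) \left(-24\right) \left(-75\right) = 96 \left(-75\right) = -7200$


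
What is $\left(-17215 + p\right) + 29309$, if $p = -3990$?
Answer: $8104$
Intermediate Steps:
$\left(-17215 + p\right) + 29309 = \left(-17215 - 3990\right) + 29309 = -21205 + 29309 = 8104$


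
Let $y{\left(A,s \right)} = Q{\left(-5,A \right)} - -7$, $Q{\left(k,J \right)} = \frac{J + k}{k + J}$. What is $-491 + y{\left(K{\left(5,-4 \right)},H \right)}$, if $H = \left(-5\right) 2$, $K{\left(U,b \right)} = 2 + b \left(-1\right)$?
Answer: $-483$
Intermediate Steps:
$Q{\left(k,J \right)} = 1$ ($Q{\left(k,J \right)} = \frac{J + k}{J + k} = 1$)
$K{\left(U,b \right)} = 2 - b$
$H = -10$
$y{\left(A,s \right)} = 8$ ($y{\left(A,s \right)} = 1 - -7 = 1 + 7 = 8$)
$-491 + y{\left(K{\left(5,-4 \right)},H \right)} = -491 + 8 = -483$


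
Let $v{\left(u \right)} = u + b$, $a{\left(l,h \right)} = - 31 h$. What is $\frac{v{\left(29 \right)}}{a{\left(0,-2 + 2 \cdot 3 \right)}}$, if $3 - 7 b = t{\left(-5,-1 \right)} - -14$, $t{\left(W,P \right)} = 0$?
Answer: $- \frac{48}{217} \approx -0.2212$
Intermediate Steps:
$b = - \frac{11}{7}$ ($b = \frac{3}{7} - \frac{0 - -14}{7} = \frac{3}{7} - \frac{0 + 14}{7} = \frac{3}{7} - 2 = - \frac{11}{7} \approx -1.5714$)
$v{\left(u \right)} = - \frac{11}{7} + u$ ($v{\left(u \right)} = u - \frac{11}{7} = - \frac{11}{7} + u$)
$\frac{v{\left(29 \right)}}{a{\left(0,-2 + 2 \cdot 3 \right)}} = \frac{- \frac{11}{7} + 29}{\left(-31\right) \left(-2 + 2 \cdot 3\right)} = \frac{192}{7 \left(- 31 \left(-2 + 6\right)\right)} = \frac{192}{7 \left(\left(-31\right) 4\right)} = \frac{192}{7 \left(-124\right)} = \frac{192}{7} \left(- \frac{1}{124}\right) = - \frac{48}{217}$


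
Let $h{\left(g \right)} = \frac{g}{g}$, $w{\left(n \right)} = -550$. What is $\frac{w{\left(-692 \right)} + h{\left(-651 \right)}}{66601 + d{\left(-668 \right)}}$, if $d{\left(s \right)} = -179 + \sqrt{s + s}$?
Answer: $- \frac{18232839}{2205941710} + \frac{549 i \sqrt{334}}{2205941710} \approx -0.0082653 + 4.5483 \cdot 10^{-6} i$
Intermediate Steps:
$h{\left(g \right)} = 1$
$d{\left(s \right)} = -179 + \sqrt{2} \sqrt{s}$ ($d{\left(s \right)} = -179 + \sqrt{2 s} = -179 + \sqrt{2} \sqrt{s}$)
$\frac{w{\left(-692 \right)} + h{\left(-651 \right)}}{66601 + d{\left(-668 \right)}} = \frac{-550 + 1}{66601 - \left(179 - \sqrt{2} \sqrt{-668}\right)} = - \frac{549}{66601 - \left(179 - \sqrt{2} \cdot 2 i \sqrt{167}\right)} = - \frac{549}{66601 - \left(179 - 2 i \sqrt{334}\right)} = - \frac{549}{66422 + 2 i \sqrt{334}}$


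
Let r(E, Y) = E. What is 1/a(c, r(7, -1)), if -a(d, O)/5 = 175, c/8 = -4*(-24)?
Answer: -1/875 ≈ -0.0011429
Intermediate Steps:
c = 768 (c = 8*(-4*(-24)) = 8*96 = 768)
a(d, O) = -875 (a(d, O) = -5*175 = -875)
1/a(c, r(7, -1)) = 1/(-875) = -1/875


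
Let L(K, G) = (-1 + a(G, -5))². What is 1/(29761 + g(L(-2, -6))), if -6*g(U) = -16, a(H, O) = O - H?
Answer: 3/89291 ≈ 3.3598e-5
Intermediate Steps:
L(K, G) = (-6 - G)² (L(K, G) = (-1 + (-5 - G))² = (-6 - G)²)
g(U) = 8/3 (g(U) = -⅙*(-16) = 8/3)
1/(29761 + g(L(-2, -6))) = 1/(29761 + 8/3) = 1/(89291/3) = 3/89291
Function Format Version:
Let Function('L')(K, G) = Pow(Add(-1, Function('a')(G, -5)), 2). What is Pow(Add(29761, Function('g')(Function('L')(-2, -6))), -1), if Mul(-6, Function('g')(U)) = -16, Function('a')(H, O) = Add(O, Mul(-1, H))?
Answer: Rational(3, 89291) ≈ 3.3598e-5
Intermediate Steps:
Function('L')(K, G) = Pow(Add(-6, Mul(-1, G)), 2) (Function('L')(K, G) = Pow(Add(-1, Add(-5, Mul(-1, G))), 2) = Pow(Add(-6, Mul(-1, G)), 2))
Function('g')(U) = Rational(8, 3) (Function('g')(U) = Mul(Rational(-1, 6), -16) = Rational(8, 3))
Pow(Add(29761, Function('g')(Function('L')(-2, -6))), -1) = Pow(Add(29761, Rational(8, 3)), -1) = Pow(Rational(89291, 3), -1) = Rational(3, 89291)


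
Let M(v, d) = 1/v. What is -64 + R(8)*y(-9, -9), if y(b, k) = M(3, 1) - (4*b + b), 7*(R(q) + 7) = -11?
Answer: -3168/7 ≈ -452.57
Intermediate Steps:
R(q) = -60/7 (R(q) = -7 + (⅐)*(-11) = -7 - 11/7 = -60/7)
y(b, k) = ⅓ - 5*b (y(b, k) = 1/3 - (4*b + b) = ⅓ - 5*b)
-64 + R(8)*y(-9, -9) = -64 - 60*(⅓ - 5*(-9))/7 = -64 - 60*(⅓ + 45)/7 = -64 - 60/7*136/3 = -64 - 2720/7 = -3168/7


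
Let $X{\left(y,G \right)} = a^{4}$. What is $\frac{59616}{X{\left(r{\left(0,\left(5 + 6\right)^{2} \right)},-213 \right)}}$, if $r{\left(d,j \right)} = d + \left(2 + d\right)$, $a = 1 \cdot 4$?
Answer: $\frac{1863}{8} \approx 232.88$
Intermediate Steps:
$a = 4$
$r{\left(d,j \right)} = 2 + 2 d$
$X{\left(y,G \right)} = 256$ ($X{\left(y,G \right)} = 4^{4} = 256$)
$\frac{59616}{X{\left(r{\left(0,\left(5 + 6\right)^{2} \right)},-213 \right)}} = \frac{59616}{256} = 59616 \cdot \frac{1}{256} = \frac{1863}{8}$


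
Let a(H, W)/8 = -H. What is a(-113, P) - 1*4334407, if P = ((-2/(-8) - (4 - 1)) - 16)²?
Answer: -4333503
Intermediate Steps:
P = 5625/16 (P = ((-2*(-⅛) - 1*3) - 16)² = ((¼ - 3) - 16)² = (-11/4 - 16)² = (-75/4)² = 5625/16 ≈ 351.56)
a(H, W) = -8*H (a(H, W) = 8*(-H) = -8*H)
a(-113, P) - 1*4334407 = -8*(-113) - 1*4334407 = 904 - 4334407 = -4333503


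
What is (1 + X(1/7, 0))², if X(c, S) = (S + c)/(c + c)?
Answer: 9/4 ≈ 2.2500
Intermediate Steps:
X(c, S) = (S + c)/(2*c) (X(c, S) = (S + c)/((2*c)) = (S + c)*(1/(2*c)) = (S + c)/(2*c))
(1 + X(1/7, 0))² = (1 + (0 + 1/7)/(2*(1/7)))² = (1 + (0 + ⅐)/(2*(⅐)))² = (1 + (½)*7*(⅐))² = (1 + ½)² = (3/2)² = 9/4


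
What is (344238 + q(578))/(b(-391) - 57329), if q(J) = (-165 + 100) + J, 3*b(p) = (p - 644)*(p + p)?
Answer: 344751/212461 ≈ 1.6227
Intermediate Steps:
b(p) = 2*p*(-644 + p)/3 (b(p) = ((p - 644)*(p + p))/3 = ((-644 + p)*(2*p))/3 = (2*p*(-644 + p))/3 = 2*p*(-644 + p)/3)
q(J) = -65 + J
(344238 + q(578))/(b(-391) - 57329) = (344238 + (-65 + 578))/((⅔)*(-391)*(-644 - 391) - 57329) = (344238 + 513)/((⅔)*(-391)*(-1035) - 57329) = 344751/(269790 - 57329) = 344751/212461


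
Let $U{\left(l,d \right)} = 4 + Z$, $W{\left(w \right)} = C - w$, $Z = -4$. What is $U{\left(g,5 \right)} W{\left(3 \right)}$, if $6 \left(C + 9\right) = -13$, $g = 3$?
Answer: $0$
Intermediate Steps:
$C = - \frac{67}{6}$ ($C = -9 + \frac{1}{6} \left(-13\right) = -9 - \frac{13}{6} = - \frac{67}{6} \approx -11.167$)
$W{\left(w \right)} = - \frac{67}{6} - w$
$U{\left(l,d \right)} = 0$ ($U{\left(l,d \right)} = 4 - 4 = 0$)
$U{\left(g,5 \right)} W{\left(3 \right)} = 0 \left(- \frac{67}{6} - 3\right) = 0 \left(- \frac{85}{6}\right) = 0$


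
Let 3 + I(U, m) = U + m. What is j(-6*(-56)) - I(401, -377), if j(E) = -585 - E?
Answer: -942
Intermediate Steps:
I(U, m) = -3 + U + m (I(U, m) = -3 + (U + m) = -3 + U + m)
j(-6*(-56)) - I(401, -377) = (-585 - (-6)*(-56)) - (-3 + 401 - 377) = (-585 - 1*336) - 1*21 = (-585 - 336) - 21 = -921 - 21 = -942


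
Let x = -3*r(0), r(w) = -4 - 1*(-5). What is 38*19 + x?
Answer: 719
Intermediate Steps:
r(w) = 1 (r(w) = -4 + 5 = 1)
x = -3 (x = -3*1 = -3)
38*19 + x = 38*19 - 3 = 722 - 3 = 719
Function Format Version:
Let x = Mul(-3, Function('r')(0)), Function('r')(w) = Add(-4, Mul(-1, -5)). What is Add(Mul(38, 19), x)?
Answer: 719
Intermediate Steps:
Function('r')(w) = 1 (Function('r')(w) = Add(-4, 5) = 1)
x = -3 (x = Mul(-3, 1) = -3)
Add(Mul(38, 19), x) = Add(Mul(38, 19), -3) = Add(722, -3) = 719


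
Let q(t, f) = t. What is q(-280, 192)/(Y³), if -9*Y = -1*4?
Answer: -25515/8 ≈ -3189.4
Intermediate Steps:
Y = 4/9 (Y = -(-1)*4/9 = -⅑*(-4) = 4/9 ≈ 0.44444)
q(-280, 192)/(Y³) = -280/((4/9)³) = -280/64/729 = -280*729/64 = -25515/8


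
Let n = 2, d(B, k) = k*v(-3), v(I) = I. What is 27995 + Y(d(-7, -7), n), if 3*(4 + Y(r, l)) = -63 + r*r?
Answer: 28117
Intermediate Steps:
d(B, k) = -3*k (d(B, k) = k*(-3) = -3*k)
Y(r, l) = -25 + r²/3 (Y(r, l) = -4 + (-63 + r*r)/3 = -4 + (-63 + r²)/3 = -4 + (-21 + r²/3) = -25 + r²/3)
27995 + Y(d(-7, -7), n) = 27995 + (-25 + (-3*(-7))²/3) = 27995 + (-25 + (⅓)*21²) = 27995 + (-25 + (⅓)*441) = 27995 + (-25 + 147) = 27995 + 122 = 28117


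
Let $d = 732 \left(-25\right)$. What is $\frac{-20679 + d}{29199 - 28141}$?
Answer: $- \frac{38979}{1058} \approx -36.842$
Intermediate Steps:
$d = -18300$
$\frac{-20679 + d}{29199 - 28141} = \frac{-20679 - 18300}{29199 - 28141} = - \frac{38979}{1058}$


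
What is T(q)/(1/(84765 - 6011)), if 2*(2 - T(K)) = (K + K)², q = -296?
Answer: -13800063420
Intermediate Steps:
T(K) = 2 - 2*K² (T(K) = 2 - (K + K)²/2 = 2 - 4*K²/2 = 2 - 2*K²)
T(q)/(1/(84765 - 6011)) = (2 - 2*(-296)²)/(1/(84765 - 6011)) = (2 - 2*87616)/(1/78754) = (2 - 175232)/(1/78754) = -175230*78754 = -13800063420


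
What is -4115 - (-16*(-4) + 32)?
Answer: -4211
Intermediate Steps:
-4115 - (-16*(-4) + 32) = -4115 - (64 + 32) = -4115 - 1*96 = -4115 - 96 = -4211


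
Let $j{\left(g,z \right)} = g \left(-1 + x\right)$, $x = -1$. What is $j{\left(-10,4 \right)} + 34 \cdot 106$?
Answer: $3624$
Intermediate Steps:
$j{\left(g,z \right)} = - 2 g$ ($j{\left(g,z \right)} = g \left(-1 - 1\right) = g \left(-2\right) = - 2 g$)
$j{\left(-10,4 \right)} + 34 \cdot 106 = \left(-2\right) \left(-10\right) + 34 \cdot 106 = 20 + 3604 = 3624$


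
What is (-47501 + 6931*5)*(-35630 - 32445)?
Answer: 874491450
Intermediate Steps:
(-47501 + 6931*5)*(-35630 - 32445) = (-47501 + 34655)*(-68075) = -12846*(-68075) = 874491450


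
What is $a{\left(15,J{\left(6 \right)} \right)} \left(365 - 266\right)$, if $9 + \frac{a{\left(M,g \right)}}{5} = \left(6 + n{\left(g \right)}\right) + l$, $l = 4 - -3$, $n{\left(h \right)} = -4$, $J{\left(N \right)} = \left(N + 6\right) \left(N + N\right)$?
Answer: $0$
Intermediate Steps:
$J{\left(N \right)} = 2 N \left(6 + N\right)$ ($J{\left(N \right)} = \left(6 + N\right) 2 N = 2 N \left(6 + N\right)$)
$l = 7$ ($l = 4 + 3 = 7$)
$a{\left(M,g \right)} = 0$ ($a{\left(M,g \right)} = -45 + 5 \left(\left(6 - 4\right) + 7\right) = -45 + 5 \left(2 + 7\right) = -45 + 5 \cdot 9 = -45 + 45 = 0$)
$a{\left(15,J{\left(6 \right)} \right)} \left(365 - 266\right) = 0 \left(365 - 266\right) = 0 \cdot 99 = 0$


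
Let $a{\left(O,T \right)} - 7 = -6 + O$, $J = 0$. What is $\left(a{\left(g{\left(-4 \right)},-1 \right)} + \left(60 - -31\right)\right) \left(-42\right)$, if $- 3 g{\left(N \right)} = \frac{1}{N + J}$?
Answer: $- \frac{7735}{2} \approx -3867.5$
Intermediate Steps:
$g{\left(N \right)} = - \frac{1}{3 N}$ ($g{\left(N \right)} = - \frac{1}{3 \left(N + 0\right)} = - \frac{1}{3 N}$)
$a{\left(O,T \right)} = 1 + O$ ($a{\left(O,T \right)} = 7 + \left(-6 + O\right) = 1 + O$)
$\left(a{\left(g{\left(-4 \right)},-1 \right)} + \left(60 - -31\right)\right) \left(-42\right) = \left(\left(1 - \frac{1}{3 \left(-4\right)}\right) + \left(60 - -31\right)\right) \left(-42\right) = \left(\left(1 - - \frac{1}{12}\right) + \left(60 + 31\right)\right) \left(-42\right) = \left(\left(1 + \frac{1}{12}\right) + 91\right) \left(-42\right) = \left(\frac{13}{12} + 91\right) \left(-42\right) = \frac{1105}{12} \left(-42\right) = - \frac{7735}{2}$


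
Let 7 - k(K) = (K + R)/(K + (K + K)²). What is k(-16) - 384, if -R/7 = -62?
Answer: -190217/504 ≈ -377.41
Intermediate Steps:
R = 434 (R = -7*(-62) = 434)
k(K) = 7 - (434 + K)/(K + 4*K²) (k(K) = 7 - (K + 434)/(K + (K + K)²) = 7 - (434 + K)/(K + (2*K)²) = 7 - (434 + K)/(K + 4*K²))
k(-16) - 384 = 2*(-217 + 3*(-16) + 14*(-16)²)/(-16*(1 + 4*(-16))) - 384 = 2*(-1/16)*(-217 - 48 + 14*256)/(1 - 64) - 384 = 2*(-1/16)*(-217 - 48 + 3584)/(-63) - 384 = 2*(-1/16)*(-1/63)*3319 - 384 = 3319/504 - 384 = -190217/504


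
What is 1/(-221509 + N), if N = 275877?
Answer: 1/54368 ≈ 1.8393e-5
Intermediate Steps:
1/(-221509 + N) = 1/(-221509 + 275877) = 1/54368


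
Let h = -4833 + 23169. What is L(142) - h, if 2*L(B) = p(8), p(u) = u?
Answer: -18332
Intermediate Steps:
L(B) = 4 (L(B) = (½)*8 = 4)
h = 18336
L(142) - h = 4 - 1*18336 = 4 - 18336 = -18332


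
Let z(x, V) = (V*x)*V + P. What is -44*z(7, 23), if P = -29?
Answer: -161656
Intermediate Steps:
z(x, V) = -29 + x*V² (z(x, V) = (V*x)*V - 29 = x*V² - 29 = -29 + x*V²)
-44*z(7, 23) = -44*(-29 + 7*23²) = -44*(-29 + 7*529) = -44*(-29 + 3703) = -44*3674 = -161656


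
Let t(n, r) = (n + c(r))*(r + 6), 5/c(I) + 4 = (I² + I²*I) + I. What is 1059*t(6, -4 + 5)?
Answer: 7413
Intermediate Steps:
c(I) = 5/(-4 + I + I² + I³) (c(I) = 5/(-4 + ((I² + I²*I) + I)) = 5/(-4 + ((I² + I³) + I)) = 5/(-4 + (I + I² + I³)) = 5/(-4 + I + I² + I³))
t(n, r) = (6 + r)*(n + 5/(-4 + r + r² + r³)) (t(n, r) = (n + 5/(-4 + r + r² + r³))*(r + 6) = (n + 5/(-4 + r + r² + r³))*(6 + r) = (6 + r)*(n + 5/(-4 + r + r² + r³)))
1059*t(6, -4 + 5) = 1059*((30 + 5*(-4 + 5) + 6*(6 + (-4 + 5))*(-4 + (-4 + 5) + (-4 + 5)² + (-4 + 5)³))/(-4 + (-4 + 5) + (-4 + 5)² + (-4 + 5)³)) = 1059*((30 + 5*1 + 6*(6 + 1)*(-4 + 1 + 1² + 1³))/(-4 + 1 + 1² + 1³)) = 1059*((30 + 5 + 6*7*(-4 + 1 + 1 + 1))/(-4 + 1 + 1 + 1)) = 1059*((30 + 5 + 6*7*(-1))/(-1)) = 1059*(-(30 + 5 - 42)) = 1059*(-1*(-7)) = 1059*7 = 7413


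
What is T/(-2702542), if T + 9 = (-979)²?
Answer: -479216/1351271 ≈ -0.35464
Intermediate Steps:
T = 958432 (T = -9 + (-979)² = -9 + 958441 = 958432)
T/(-2702542) = 958432/(-2702542) = 958432*(-1/2702542) = -479216/1351271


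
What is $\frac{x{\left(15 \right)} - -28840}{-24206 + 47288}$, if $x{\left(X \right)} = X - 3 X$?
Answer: $\frac{14405}{11541} \approx 1.2482$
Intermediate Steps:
$x{\left(X \right)} = - 2 X$
$\frac{x{\left(15 \right)} - -28840}{-24206 + 47288} = \frac{\left(-2\right) 15 - -28840}{-24206 + 47288} = \frac{-30 + 28840}{23082} = 28810 \cdot \frac{1}{23082} = \frac{14405}{11541}$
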